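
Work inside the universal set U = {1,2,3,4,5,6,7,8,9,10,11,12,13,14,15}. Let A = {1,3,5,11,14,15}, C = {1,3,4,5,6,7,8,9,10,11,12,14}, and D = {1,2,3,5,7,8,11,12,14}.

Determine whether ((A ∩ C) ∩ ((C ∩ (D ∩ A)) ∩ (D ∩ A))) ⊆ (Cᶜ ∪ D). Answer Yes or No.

A ∩ C = {1,3,5,11,14}
D ∩ A = {1,3,5,11,14}
C ∩ (D ∩ A) = {1,3,5,11,14}
(C ∩ (D ∩ A)) ∩ (D ∩ A) = {1,3,5,11,14}
(A ∩ C) ∩ ((C ∩ (D ∩ A)) ∩ (D ∩ A)) = {1,3,5,11,14}
Cᶜ = {2,13,15}
Cᶜ ∪ D = {1,2,3,5,7,8,11,12,13,14,15}
Every element of {1,3,5,11,14} is in {1,2,3,5,7,8,11,12,13,14,15}, so (A ∩ C) ∩ ((C ∩ (D ∩ A)) ∩ (D ∩ A)) ⊆ Cᶜ ∪ D.

Yes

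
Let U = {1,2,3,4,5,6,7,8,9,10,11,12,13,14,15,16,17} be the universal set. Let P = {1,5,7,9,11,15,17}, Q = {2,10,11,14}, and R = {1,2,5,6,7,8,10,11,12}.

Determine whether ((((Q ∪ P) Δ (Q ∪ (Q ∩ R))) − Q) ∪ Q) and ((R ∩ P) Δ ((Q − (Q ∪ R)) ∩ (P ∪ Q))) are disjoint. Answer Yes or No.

Q ∪ P = {1,2,5,7,9,10,11,14,15,17}
Q ∩ R = {2,10,11}
Q ∪ (Q ∩ R) = {2,10,11,14}
(Q ∪ P) Δ (Q ∪ (Q ∩ R)) = {1,5,7,9,15,17}
((Q ∪ P) Δ (Q ∪ (Q ∩ R))) − Q = {1,5,7,9,15,17}
(((Q ∪ P) Δ (Q ∪ (Q ∩ R))) − Q) ∪ Q = {1,2,5,7,9,10,11,14,15,17}
R ∩ P = {1,5,7,11}
Q ∪ R = {1,2,5,6,7,8,10,11,12,14}
Q − (Q ∪ R) = {}
P ∪ Q = {1,2,5,7,9,10,11,14,15,17}
(Q − (Q ∪ R)) ∩ (P ∪ Q) = {}
(R ∩ P) Δ ((Q − (Q ∪ R)) ∩ (P ∪ Q)) = {1,5,7,11}
1 lies in both, so they are not disjoint.

No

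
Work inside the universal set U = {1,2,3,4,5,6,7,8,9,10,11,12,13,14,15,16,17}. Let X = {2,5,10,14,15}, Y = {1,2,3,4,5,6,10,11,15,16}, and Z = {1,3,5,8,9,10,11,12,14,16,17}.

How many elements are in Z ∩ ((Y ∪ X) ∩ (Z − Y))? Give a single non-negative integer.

Y ∪ X = {1,2,3,4,5,6,10,11,14,15,16}
Z − Y = {8,9,12,14,17}
(Y ∪ X) ∩ (Z − Y) = {14}
Z ∩ ((Y ∪ X) ∩ (Z − Y)) = {14}
|Z ∩ ((Y ∪ X) ∩ (Z − Y))| = 1

1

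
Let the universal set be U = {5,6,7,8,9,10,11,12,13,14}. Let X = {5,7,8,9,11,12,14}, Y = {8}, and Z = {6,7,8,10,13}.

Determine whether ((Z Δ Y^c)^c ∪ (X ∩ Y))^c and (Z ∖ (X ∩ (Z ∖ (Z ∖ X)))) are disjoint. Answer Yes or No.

Yes

Y^c = {5,6,7,9,10,11,12,13,14}
Z Δ Y^c = {5,8,9,11,12,14}
(Z Δ Y^c)^c = {6,7,10,13}
X ∩ Y = {8}
(Z Δ Y^c)^c ∪ (X ∩ Y) = {6,7,8,10,13}
((Z Δ Y^c)^c ∪ (X ∩ Y))^c = {5,9,11,12,14}
Z ∖ X = {6,10,13}
Z ∖ (Z ∖ X) = {7,8}
X ∩ (Z ∖ (Z ∖ X)) = {7,8}
Z ∖ (X ∩ (Z ∖ (Z ∖ X))) = {6,10,13}
{5,9,11,12,14} and {6,10,13} share no elements.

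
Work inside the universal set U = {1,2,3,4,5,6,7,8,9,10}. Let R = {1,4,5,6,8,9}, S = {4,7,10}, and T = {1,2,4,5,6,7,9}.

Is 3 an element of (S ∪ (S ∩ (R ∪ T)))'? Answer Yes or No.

3 ∉ R and 3 ∉ T, so 3 ∉ R ∪ T
3 ∉ S and 3 ∉ (R ∪ T), so 3 ∉ S ∩ (R ∪ T)
3 ∉ S and 3 ∉ (S ∩ (R ∪ T)), so 3 ∉ S ∪ (S ∩ (R ∪ T))
3 ∈ (S ∪ (S ∩ (R ∪ T)))' since 3 ∉ (S ∪ (S ∩ (R ∪ T)))

Yes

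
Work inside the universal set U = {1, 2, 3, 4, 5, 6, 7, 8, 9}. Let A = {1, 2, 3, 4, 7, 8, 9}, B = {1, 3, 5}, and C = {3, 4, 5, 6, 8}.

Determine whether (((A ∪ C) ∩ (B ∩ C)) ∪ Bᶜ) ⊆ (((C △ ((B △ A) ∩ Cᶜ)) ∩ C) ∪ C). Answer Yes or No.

No

A ∪ C = {1, 2, 3, 4, 5, 6, 7, 8, 9}
B ∩ C = {3, 5}
(A ∪ C) ∩ (B ∩ C) = {3, 5}
Bᶜ = {2, 4, 6, 7, 8, 9}
((A ∪ C) ∩ (B ∩ C)) ∪ Bᶜ = {2, 3, 4, 5, 6, 7, 8, 9}
B △ A = {2, 4, 5, 7, 8, 9}
Cᶜ = {1, 2, 7, 9}
(B △ A) ∩ Cᶜ = {2, 7, 9}
C △ ((B △ A) ∩ Cᶜ) = {2, 3, 4, 5, 6, 7, 8, 9}
(C △ ((B △ A) ∩ Cᶜ)) ∩ C = {3, 4, 5, 6, 8}
((C △ ((B △ A) ∩ Cᶜ)) ∩ C) ∪ C = {3, 4, 5, 6, 8}
2 ∈ ((A ∪ C) ∩ (B ∩ C)) ∪ Bᶜ but 2 ∉ ((C △ ((B △ A) ∩ Cᶜ)) ∩ C) ∪ C, so the inclusion fails.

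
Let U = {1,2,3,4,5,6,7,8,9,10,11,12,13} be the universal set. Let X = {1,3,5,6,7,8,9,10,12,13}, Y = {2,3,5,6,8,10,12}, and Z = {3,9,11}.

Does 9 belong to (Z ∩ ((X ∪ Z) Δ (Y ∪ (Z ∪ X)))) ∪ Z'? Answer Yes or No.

9 ∈ X and 9 ∈ Z, so 9 ∈ X ∪ Z
9 ∈ Z and 9 ∈ X, so 9 ∈ Z ∪ X
9 ∉ Y and 9 ∈ (Z ∪ X), so 9 ∈ Y ∪ (Z ∪ X)
9 ∈ (X ∪ Z) and 9 ∈ (Y ∪ (Z ∪ X)), so 9 ∉ (X ∪ Z) Δ (Y ∪ (Z ∪ X))
9 ∈ Z and 9 ∉ ((X ∪ Z) Δ (Y ∪ (Z ∪ X))), so 9 ∉ Z ∩ ((X ∪ Z) Δ (Y ∪ (Z ∪ X)))
9 ∈ Z, so 9 ∉ Z'
9 ∉ (Z ∩ ((X ∪ Z) Δ (Y ∪ (Z ∪ X)))) and 9 ∉ Z', so 9 ∉ (Z ∩ ((X ∪ Z) Δ (Y ∪ (Z ∪ X)))) ∪ Z'

No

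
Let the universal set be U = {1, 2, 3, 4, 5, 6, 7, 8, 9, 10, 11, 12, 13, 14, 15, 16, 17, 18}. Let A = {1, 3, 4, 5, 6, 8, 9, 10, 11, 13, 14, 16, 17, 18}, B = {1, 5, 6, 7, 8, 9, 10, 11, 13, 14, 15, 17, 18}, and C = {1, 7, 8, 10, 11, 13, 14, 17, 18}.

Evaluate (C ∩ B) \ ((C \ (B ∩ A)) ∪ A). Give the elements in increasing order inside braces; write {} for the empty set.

C ∩ B = {1, 7, 8, 10, 11, 13, 14, 17, 18}
B ∩ A = {1, 5, 6, 8, 9, 10, 11, 13, 14, 17, 18}
C \ (B ∩ A) = {7}
(C \ (B ∩ A)) ∪ A = {1, 3, 4, 5, 6, 7, 8, 9, 10, 11, 13, 14, 16, 17, 18}
(C ∩ B) \ ((C \ (B ∩ A)) ∪ A) = {}

{}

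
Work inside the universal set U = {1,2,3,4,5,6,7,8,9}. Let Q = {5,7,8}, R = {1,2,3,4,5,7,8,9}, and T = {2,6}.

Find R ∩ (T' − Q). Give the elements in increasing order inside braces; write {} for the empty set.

T' = {1,3,4,5,7,8,9}
T' − Q = {1,3,4,9}
R ∩ (T' − Q) = {1,3,4,9}

{1,3,4,9}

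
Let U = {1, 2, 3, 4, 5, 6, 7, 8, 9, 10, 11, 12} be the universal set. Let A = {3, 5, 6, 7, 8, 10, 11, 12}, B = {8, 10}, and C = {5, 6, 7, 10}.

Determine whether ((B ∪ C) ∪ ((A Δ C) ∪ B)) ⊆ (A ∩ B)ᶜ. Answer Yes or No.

B ∪ C = {5, 6, 7, 8, 10}
A Δ C = {3, 8, 11, 12}
(A Δ C) ∪ B = {3, 8, 10, 11, 12}
(B ∪ C) ∪ ((A Δ C) ∪ B) = {3, 5, 6, 7, 8, 10, 11, 12}
A ∩ B = {8, 10}
(A ∩ B)ᶜ = {1, 2, 3, 4, 5, 6, 7, 9, 11, 12}
8 ∈ (B ∪ C) ∪ ((A Δ C) ∪ B) but 8 ∉ (A ∩ B)ᶜ, so the inclusion fails.

No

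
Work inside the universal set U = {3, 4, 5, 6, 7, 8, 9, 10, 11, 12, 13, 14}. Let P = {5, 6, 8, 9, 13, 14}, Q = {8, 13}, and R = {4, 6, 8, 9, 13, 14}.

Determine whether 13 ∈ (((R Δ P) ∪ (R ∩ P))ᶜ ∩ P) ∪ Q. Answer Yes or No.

13 ∈ R and 13 ∈ P, so 13 ∉ R Δ P
13 ∈ R and 13 ∈ P, so 13 ∈ R ∩ P
13 ∉ (R Δ P) and 13 ∈ (R ∩ P), so 13 ∈ (R Δ P) ∪ (R ∩ P)
13 ∉ ((R Δ P) ∪ (R ∩ P))ᶜ since 13 ∈ ((R Δ P) ∪ (R ∩ P))
13 ∉ ((R Δ P) ∪ (R ∩ P))ᶜ and 13 ∈ P, so 13 ∉ ((R Δ P) ∪ (R ∩ P))ᶜ ∩ P
13 ∉ (((R Δ P) ∪ (R ∩ P))ᶜ ∩ P) and 13 ∈ Q, so 13 ∈ (((R Δ P) ∪ (R ∩ P))ᶜ ∩ P) ∪ Q

Yes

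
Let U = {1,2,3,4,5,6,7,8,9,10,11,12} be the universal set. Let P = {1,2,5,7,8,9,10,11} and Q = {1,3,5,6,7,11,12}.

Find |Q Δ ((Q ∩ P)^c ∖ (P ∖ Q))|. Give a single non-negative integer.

Q ∩ P = {1,5,7,11}
(Q ∩ P)^c = {2,3,4,6,8,9,10,12}
P ∖ Q = {2,8,9,10}
(Q ∩ P)^c ∖ (P ∖ Q) = {3,4,6,12}
Q Δ ((Q ∩ P)^c ∖ (P ∖ Q)) = {1,4,5,7,11}
|Q Δ ((Q ∩ P)^c ∖ (P ∖ Q))| = 5

5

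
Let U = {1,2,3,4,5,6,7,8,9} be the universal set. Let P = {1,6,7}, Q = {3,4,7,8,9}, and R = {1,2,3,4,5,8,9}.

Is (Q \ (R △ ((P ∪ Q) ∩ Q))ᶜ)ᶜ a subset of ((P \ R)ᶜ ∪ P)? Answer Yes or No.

Yes

P ∪ Q = {1,3,4,6,7,8,9}
(P ∪ Q) ∩ Q = {3,4,7,8,9}
R △ ((P ∪ Q) ∩ Q) = {1,2,5,7}
(R △ ((P ∪ Q) ∩ Q))ᶜ = {3,4,6,8,9}
Q \ (R △ ((P ∪ Q) ∩ Q))ᶜ = {7}
(Q \ (R △ ((P ∪ Q) ∩ Q))ᶜ)ᶜ = {1,2,3,4,5,6,8,9}
P \ R = {6,7}
(P \ R)ᶜ = {1,2,3,4,5,8,9}
(P \ R)ᶜ ∪ P = {1,2,3,4,5,6,7,8,9}
Every element of {1,2,3,4,5,6,8,9} is in {1,2,3,4,5,6,7,8,9}, so (Q \ (R △ ((P ∪ Q) ∩ Q))ᶜ)ᶜ ⊆ (P \ R)ᶜ ∪ P.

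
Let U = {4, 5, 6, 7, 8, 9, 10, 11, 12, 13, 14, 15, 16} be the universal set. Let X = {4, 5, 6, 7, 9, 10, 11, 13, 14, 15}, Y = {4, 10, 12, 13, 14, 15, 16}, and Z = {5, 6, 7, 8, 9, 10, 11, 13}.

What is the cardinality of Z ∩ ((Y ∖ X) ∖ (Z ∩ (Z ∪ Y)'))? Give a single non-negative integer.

0

Y ∖ X = {12, 16}
Z ∪ Y = {4, 5, 6, 7, 8, 9, 10, 11, 12, 13, 14, 15, 16}
(Z ∪ Y)' = {}
Z ∩ (Z ∪ Y)' = {}
(Y ∖ X) ∖ (Z ∩ (Z ∪ Y)') = {12, 16}
Z ∩ ((Y ∖ X) ∖ (Z ∩ (Z ∪ Y)')) = {}
|Z ∩ ((Y ∖ X) ∖ (Z ∩ (Z ∪ Y)'))| = 0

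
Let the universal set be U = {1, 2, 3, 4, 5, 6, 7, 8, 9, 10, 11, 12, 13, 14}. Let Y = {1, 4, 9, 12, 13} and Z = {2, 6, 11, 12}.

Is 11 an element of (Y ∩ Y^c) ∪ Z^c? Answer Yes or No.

11 ∉ Y, so 11 ∈ Y^c
11 ∉ Y and 11 ∈ Y^c, so 11 ∉ Y ∩ Y^c
11 ∈ Z, so 11 ∉ Z^c
11 ∉ (Y ∩ Y^c) and 11 ∉ Z^c, so 11 ∉ (Y ∩ Y^c) ∪ Z^c

No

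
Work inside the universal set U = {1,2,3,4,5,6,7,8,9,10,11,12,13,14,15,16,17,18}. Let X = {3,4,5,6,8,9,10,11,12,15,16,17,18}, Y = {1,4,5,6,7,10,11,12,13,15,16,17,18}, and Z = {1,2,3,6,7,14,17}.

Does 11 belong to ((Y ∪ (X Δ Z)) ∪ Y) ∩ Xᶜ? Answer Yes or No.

11 ∈ X and 11 ∉ Z, so 11 ∈ X Δ Z
11 ∈ Y and 11 ∈ (X Δ Z), so 11 ∈ Y ∪ (X Δ Z)
11 ∈ (Y ∪ (X Δ Z)) and 11 ∈ Y, so 11 ∈ (Y ∪ (X Δ Z)) ∪ Y
11 ∈ X, so 11 ∉ Xᶜ
11 ∈ ((Y ∪ (X Δ Z)) ∪ Y) and 11 ∉ Xᶜ, so 11 ∉ ((Y ∪ (X Δ Z)) ∪ Y) ∩ Xᶜ

No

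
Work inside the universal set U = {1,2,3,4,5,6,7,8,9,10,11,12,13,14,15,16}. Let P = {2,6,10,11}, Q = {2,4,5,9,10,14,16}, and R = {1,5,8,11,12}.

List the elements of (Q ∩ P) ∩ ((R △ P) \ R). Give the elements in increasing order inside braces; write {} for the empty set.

{2,10}

Q ∩ P = {2,10}
R △ P = {1,2,5,6,8,10,12}
(R △ P) \ R = {2,6,10}
(Q ∩ P) ∩ ((R △ P) \ R) = {2,10}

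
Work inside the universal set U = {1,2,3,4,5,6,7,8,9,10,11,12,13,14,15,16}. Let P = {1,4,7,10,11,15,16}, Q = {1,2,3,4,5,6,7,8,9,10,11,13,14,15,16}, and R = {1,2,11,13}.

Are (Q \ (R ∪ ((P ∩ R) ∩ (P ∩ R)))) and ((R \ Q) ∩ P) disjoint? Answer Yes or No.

P ∩ R = {1,11}
(P ∩ R) ∩ (P ∩ R) = {1,11}
R ∪ ((P ∩ R) ∩ (P ∩ R)) = {1,2,11,13}
Q \ (R ∪ ((P ∩ R) ∩ (P ∩ R))) = {3,4,5,6,7,8,9,10,14,15,16}
R \ Q = {}
(R \ Q) ∩ P = {}
{3,4,5,6,7,8,9,10,14,15,16} and {} share no elements.

Yes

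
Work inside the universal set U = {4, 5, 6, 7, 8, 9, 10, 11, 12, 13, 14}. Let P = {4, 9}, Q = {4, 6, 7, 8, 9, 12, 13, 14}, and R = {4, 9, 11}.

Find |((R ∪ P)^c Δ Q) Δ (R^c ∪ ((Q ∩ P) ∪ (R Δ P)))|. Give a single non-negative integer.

7

R ∪ P = {4, 9, 11}
(R ∪ P)^c = {5, 6, 7, 8, 10, 12, 13, 14}
(R ∪ P)^c Δ Q = {4, 5, 9, 10}
R^c = {5, 6, 7, 8, 10, 12, 13, 14}
Q ∩ P = {4, 9}
R Δ P = {11}
(Q ∩ P) ∪ (R Δ P) = {4, 9, 11}
R^c ∪ ((Q ∩ P) ∪ (R Δ P)) = {4, 5, 6, 7, 8, 9, 10, 11, 12, 13, 14}
((R ∪ P)^c Δ Q) Δ (R^c ∪ ((Q ∩ P) ∪ (R Δ P))) = {6, 7, 8, 11, 12, 13, 14}
|((R ∪ P)^c Δ Q) Δ (R^c ∪ ((Q ∩ P) ∪ (R Δ P)))| = 7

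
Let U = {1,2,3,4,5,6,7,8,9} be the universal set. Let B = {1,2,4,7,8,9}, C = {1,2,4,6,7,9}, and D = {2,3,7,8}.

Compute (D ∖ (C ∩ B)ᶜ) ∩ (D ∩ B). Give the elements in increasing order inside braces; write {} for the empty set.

{2,7}

C ∩ B = {1,2,4,7,9}
(C ∩ B)ᶜ = {3,5,6,8}
D ∖ (C ∩ B)ᶜ = {2,7}
D ∩ B = {2,7,8}
(D ∖ (C ∩ B)ᶜ) ∩ (D ∩ B) = {2,7}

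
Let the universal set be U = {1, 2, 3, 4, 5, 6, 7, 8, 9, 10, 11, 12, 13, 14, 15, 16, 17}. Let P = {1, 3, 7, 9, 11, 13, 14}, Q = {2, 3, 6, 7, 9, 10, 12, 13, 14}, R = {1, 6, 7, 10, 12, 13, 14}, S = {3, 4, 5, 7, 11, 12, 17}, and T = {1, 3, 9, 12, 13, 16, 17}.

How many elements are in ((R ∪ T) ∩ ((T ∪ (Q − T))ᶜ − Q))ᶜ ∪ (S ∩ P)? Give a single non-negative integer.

R ∪ T = {1, 3, 6, 7, 9, 10, 12, 13, 14, 16, 17}
Q − T = {2, 6, 7, 10, 14}
T ∪ (Q − T) = {1, 2, 3, 6, 7, 9, 10, 12, 13, 14, 16, 17}
(T ∪ (Q − T))ᶜ = {4, 5, 8, 11, 15}
(T ∪ (Q − T))ᶜ − Q = {4, 5, 8, 11, 15}
(R ∪ T) ∩ ((T ∪ (Q − T))ᶜ − Q) = {}
((R ∪ T) ∩ ((T ∪ (Q − T))ᶜ − Q))ᶜ = {1, 2, 3, 4, 5, 6, 7, 8, 9, 10, 11, 12, 13, 14, 15, 16, 17}
S ∩ P = {3, 7, 11}
((R ∪ T) ∩ ((T ∪ (Q − T))ᶜ − Q))ᶜ ∪ (S ∩ P) = {1, 2, 3, 4, 5, 6, 7, 8, 9, 10, 11, 12, 13, 14, 15, 16, 17}
|((R ∪ T) ∩ ((T ∪ (Q − T))ᶜ − Q))ᶜ ∪ (S ∩ P)| = 17

17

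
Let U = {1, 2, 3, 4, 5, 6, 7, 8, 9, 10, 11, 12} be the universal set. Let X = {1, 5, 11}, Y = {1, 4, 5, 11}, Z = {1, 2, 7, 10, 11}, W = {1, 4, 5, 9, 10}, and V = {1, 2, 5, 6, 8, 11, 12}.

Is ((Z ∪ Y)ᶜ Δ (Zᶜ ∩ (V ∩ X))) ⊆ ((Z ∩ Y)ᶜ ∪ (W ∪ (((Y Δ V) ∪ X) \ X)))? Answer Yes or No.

Yes

Z ∪ Y = {1, 2, 4, 5, 7, 10, 11}
(Z ∪ Y)ᶜ = {3, 6, 8, 9, 12}
Zᶜ = {3, 4, 5, 6, 8, 9, 12}
V ∩ X = {1, 5, 11}
Zᶜ ∩ (V ∩ X) = {5}
(Z ∪ Y)ᶜ Δ (Zᶜ ∩ (V ∩ X)) = {3, 5, 6, 8, 9, 12}
Z ∩ Y = {1, 11}
(Z ∩ Y)ᶜ = {2, 3, 4, 5, 6, 7, 8, 9, 10, 12}
Y Δ V = {2, 4, 6, 8, 12}
(Y Δ V) ∪ X = {1, 2, 4, 5, 6, 8, 11, 12}
((Y Δ V) ∪ X) \ X = {2, 4, 6, 8, 12}
W ∪ (((Y Δ V) ∪ X) \ X) = {1, 2, 4, 5, 6, 8, 9, 10, 12}
(Z ∩ Y)ᶜ ∪ (W ∪ (((Y Δ V) ∪ X) \ X)) = {1, 2, 3, 4, 5, 6, 7, 8, 9, 10, 12}
Every element of {3, 5, 6, 8, 9, 12} is in {1, 2, 3, 4, 5, 6, 7, 8, 9, 10, 12}, so (Z ∪ Y)ᶜ Δ (Zᶜ ∩ (V ∩ X)) ⊆ (Z ∩ Y)ᶜ ∪ (W ∪ (((Y Δ V) ∪ X) \ X)).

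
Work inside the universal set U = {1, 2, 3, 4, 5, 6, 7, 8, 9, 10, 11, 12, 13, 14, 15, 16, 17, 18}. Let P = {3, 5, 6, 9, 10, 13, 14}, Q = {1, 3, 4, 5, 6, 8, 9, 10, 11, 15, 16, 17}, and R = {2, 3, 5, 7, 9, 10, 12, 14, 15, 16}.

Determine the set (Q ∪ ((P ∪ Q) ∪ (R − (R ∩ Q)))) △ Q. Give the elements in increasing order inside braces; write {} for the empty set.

{2, 7, 12, 13, 14}

P ∪ Q = {1, 3, 4, 5, 6, 8, 9, 10, 11, 13, 14, 15, 16, 17}
R ∩ Q = {3, 5, 9, 10, 15, 16}
R − (R ∩ Q) = {2, 7, 12, 14}
(P ∪ Q) ∪ (R − (R ∩ Q)) = {1, 2, 3, 4, 5, 6, 7, 8, 9, 10, 11, 12, 13, 14, 15, 16, 17}
Q ∪ ((P ∪ Q) ∪ (R − (R ∩ Q))) = {1, 2, 3, 4, 5, 6, 7, 8, 9, 10, 11, 12, 13, 14, 15, 16, 17}
(Q ∪ ((P ∪ Q) ∪ (R − (R ∩ Q)))) △ Q = {2, 7, 12, 13, 14}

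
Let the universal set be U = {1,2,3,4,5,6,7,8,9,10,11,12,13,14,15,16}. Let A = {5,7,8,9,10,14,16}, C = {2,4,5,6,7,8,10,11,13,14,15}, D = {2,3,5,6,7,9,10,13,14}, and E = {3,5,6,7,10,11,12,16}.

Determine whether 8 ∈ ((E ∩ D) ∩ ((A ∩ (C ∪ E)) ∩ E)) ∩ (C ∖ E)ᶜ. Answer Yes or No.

No

8 ∉ E and 8 ∉ D, so 8 ∉ E ∩ D
8 ∈ C and 8 ∉ E, so 8 ∈ C ∪ E
8 ∈ A and 8 ∈ (C ∪ E), so 8 ∈ A ∩ (C ∪ E)
8 ∈ (A ∩ (C ∪ E)) and 8 ∉ E, so 8 ∉ (A ∩ (C ∪ E)) ∩ E
8 ∉ (E ∩ D) and 8 ∉ ((A ∩ (C ∪ E)) ∩ E), so 8 ∉ (E ∩ D) ∩ ((A ∩ (C ∪ E)) ∩ E)
8 ∈ C and 8 ∉ E, so 8 ∈ C ∖ E
8 ∉ (C ∖ E)ᶜ since 8 ∈ (C ∖ E)
8 ∉ ((E ∩ D) ∩ ((A ∩ (C ∪ E)) ∩ E)) and 8 ∉ (C ∖ E)ᶜ, so 8 ∉ ((E ∩ D) ∩ ((A ∩ (C ∪ E)) ∩ E)) ∩ (C ∖ E)ᶜ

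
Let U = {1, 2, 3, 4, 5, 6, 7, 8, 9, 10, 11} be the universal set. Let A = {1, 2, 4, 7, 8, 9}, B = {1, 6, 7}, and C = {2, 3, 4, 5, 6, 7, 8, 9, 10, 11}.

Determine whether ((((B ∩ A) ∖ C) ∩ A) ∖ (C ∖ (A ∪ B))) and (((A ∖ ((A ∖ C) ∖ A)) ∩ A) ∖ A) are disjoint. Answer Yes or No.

Yes

B ∩ A = {1, 7}
(B ∩ A) ∖ C = {1}
((B ∩ A) ∖ C) ∩ A = {1}
A ∪ B = {1, 2, 4, 6, 7, 8, 9}
C ∖ (A ∪ B) = {3, 5, 10, 11}
(((B ∩ A) ∖ C) ∩ A) ∖ (C ∖ (A ∪ B)) = {1}
A ∖ C = {1}
(A ∖ C) ∖ A = {}
A ∖ ((A ∖ C) ∖ A) = {1, 2, 4, 7, 8, 9}
(A ∖ ((A ∖ C) ∖ A)) ∩ A = {1, 2, 4, 7, 8, 9}
((A ∖ ((A ∖ C) ∖ A)) ∩ A) ∖ A = {}
{1} and {} share no elements.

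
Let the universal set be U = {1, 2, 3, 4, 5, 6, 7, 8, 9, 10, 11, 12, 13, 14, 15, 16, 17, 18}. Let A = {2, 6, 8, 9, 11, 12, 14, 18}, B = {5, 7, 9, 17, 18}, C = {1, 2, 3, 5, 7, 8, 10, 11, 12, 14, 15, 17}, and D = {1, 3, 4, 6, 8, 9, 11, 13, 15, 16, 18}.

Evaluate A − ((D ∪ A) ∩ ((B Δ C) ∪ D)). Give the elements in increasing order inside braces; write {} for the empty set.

{}

D ∪ A = {1, 2, 3, 4, 6, 8, 9, 11, 12, 13, 14, 15, 16, 18}
B Δ C = {1, 2, 3, 8, 9, 10, 11, 12, 14, 15, 18}
(B Δ C) ∪ D = {1, 2, 3, 4, 6, 8, 9, 10, 11, 12, 13, 14, 15, 16, 18}
(D ∪ A) ∩ ((B Δ C) ∪ D) = {1, 2, 3, 4, 6, 8, 9, 11, 12, 13, 14, 15, 16, 18}
A − ((D ∪ A) ∩ ((B Δ C) ∪ D)) = {}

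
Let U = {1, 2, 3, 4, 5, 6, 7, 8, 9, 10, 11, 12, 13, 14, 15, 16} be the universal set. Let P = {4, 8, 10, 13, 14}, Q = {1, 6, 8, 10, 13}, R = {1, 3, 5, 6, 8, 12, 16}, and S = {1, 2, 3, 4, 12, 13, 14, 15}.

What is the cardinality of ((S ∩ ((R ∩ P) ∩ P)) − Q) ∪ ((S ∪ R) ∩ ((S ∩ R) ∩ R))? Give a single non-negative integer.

3

R ∩ P = {8}
(R ∩ P) ∩ P = {8}
S ∩ ((R ∩ P) ∩ P) = {}
(S ∩ ((R ∩ P) ∩ P)) − Q = {}
S ∪ R = {1, 2, 3, 4, 5, 6, 8, 12, 13, 14, 15, 16}
S ∩ R = {1, 3, 12}
(S ∩ R) ∩ R = {1, 3, 12}
(S ∪ R) ∩ ((S ∩ R) ∩ R) = {1, 3, 12}
((S ∩ ((R ∩ P) ∩ P)) − Q) ∪ ((S ∪ R) ∩ ((S ∩ R) ∩ R)) = {1, 3, 12}
|((S ∩ ((R ∩ P) ∩ P)) − Q) ∪ ((S ∪ R) ∩ ((S ∩ R) ∩ R))| = 3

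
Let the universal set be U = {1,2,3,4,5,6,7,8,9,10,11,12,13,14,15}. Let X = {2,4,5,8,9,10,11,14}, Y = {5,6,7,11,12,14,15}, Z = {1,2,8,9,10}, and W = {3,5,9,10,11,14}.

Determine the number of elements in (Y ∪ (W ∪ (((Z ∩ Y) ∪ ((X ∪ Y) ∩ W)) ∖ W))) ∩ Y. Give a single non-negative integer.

Z ∩ Y = {}
X ∪ Y = {2,4,5,6,7,8,9,10,11,12,14,15}
(X ∪ Y) ∩ W = {5,9,10,11,14}
(Z ∩ Y) ∪ ((X ∪ Y) ∩ W) = {5,9,10,11,14}
((Z ∩ Y) ∪ ((X ∪ Y) ∩ W)) ∖ W = {}
W ∪ (((Z ∩ Y) ∪ ((X ∪ Y) ∩ W)) ∖ W) = {3,5,9,10,11,14}
Y ∪ (W ∪ (((Z ∩ Y) ∪ ((X ∪ Y) ∩ W)) ∖ W)) = {3,5,6,7,9,10,11,12,14,15}
(Y ∪ (W ∪ (((Z ∩ Y) ∪ ((X ∪ Y) ∩ W)) ∖ W))) ∩ Y = {5,6,7,11,12,14,15}
|(Y ∪ (W ∪ (((Z ∩ Y) ∪ ((X ∪ Y) ∩ W)) ∖ W))) ∩ Y| = 7

7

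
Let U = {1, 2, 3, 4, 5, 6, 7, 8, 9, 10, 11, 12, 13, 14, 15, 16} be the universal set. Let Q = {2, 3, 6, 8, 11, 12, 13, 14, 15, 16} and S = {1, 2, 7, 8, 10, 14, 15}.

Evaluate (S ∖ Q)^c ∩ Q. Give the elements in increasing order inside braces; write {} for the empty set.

{2, 3, 6, 8, 11, 12, 13, 14, 15, 16}

S ∖ Q = {1, 7, 10}
(S ∖ Q)^c = {2, 3, 4, 5, 6, 8, 9, 11, 12, 13, 14, 15, 16}
(S ∖ Q)^c ∩ Q = {2, 3, 6, 8, 11, 12, 13, 14, 15, 16}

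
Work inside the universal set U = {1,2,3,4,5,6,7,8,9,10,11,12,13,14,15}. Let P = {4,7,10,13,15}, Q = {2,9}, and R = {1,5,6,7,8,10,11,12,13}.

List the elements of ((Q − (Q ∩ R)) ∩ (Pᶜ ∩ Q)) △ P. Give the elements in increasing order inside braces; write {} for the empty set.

{2,4,7,9,10,13,15}

Q ∩ R = {}
Q − (Q ∩ R) = {2,9}
Pᶜ = {1,2,3,5,6,8,9,11,12,14}
Pᶜ ∩ Q = {2,9}
(Q − (Q ∩ R)) ∩ (Pᶜ ∩ Q) = {2,9}
((Q − (Q ∩ R)) ∩ (Pᶜ ∩ Q)) △ P = {2,4,7,9,10,13,15}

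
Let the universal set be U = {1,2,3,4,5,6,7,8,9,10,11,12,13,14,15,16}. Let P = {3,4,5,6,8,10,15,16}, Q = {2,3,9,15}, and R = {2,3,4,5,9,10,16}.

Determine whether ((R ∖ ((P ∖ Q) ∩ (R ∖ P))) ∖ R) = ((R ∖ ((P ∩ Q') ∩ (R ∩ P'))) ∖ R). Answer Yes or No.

P ∖ Q = {4,5,6,8,10,16}
R ∖ P = {2,9}
(P ∖ Q) ∩ (R ∖ P) = {}
R ∖ ((P ∖ Q) ∩ (R ∖ P)) = {2,3,4,5,9,10,16}
(R ∖ ((P ∖ Q) ∩ (R ∖ P))) ∖ R = {}
Q' = {1,4,5,6,7,8,10,11,12,13,14,16}
P ∩ Q' = {4,5,6,8,10,16}
P' = {1,2,7,9,11,12,13,14}
R ∩ P' = {2,9}
(P ∩ Q') ∩ (R ∩ P') = {}
R ∖ ((P ∩ Q') ∩ (R ∩ P')) = {2,3,4,5,9,10,16}
(R ∖ ((P ∩ Q') ∩ (R ∩ P'))) ∖ R = {}
Both equal {}, so (R ∖ ((P ∖ Q) ∩ (R ∖ P))) ∖ R = (R ∖ ((P ∩ Q') ∩ (R ∩ P'))) ∖ R.

Yes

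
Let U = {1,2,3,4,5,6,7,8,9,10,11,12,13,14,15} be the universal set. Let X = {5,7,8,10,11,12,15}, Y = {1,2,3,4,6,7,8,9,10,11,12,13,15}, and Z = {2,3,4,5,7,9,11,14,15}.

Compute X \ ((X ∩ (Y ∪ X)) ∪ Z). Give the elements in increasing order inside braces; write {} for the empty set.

{}

Y ∪ X = {1,2,3,4,5,6,7,8,9,10,11,12,13,15}
X ∩ (Y ∪ X) = {5,7,8,10,11,12,15}
(X ∩ (Y ∪ X)) ∪ Z = {2,3,4,5,7,8,9,10,11,12,14,15}
X \ ((X ∩ (Y ∪ X)) ∪ Z) = {}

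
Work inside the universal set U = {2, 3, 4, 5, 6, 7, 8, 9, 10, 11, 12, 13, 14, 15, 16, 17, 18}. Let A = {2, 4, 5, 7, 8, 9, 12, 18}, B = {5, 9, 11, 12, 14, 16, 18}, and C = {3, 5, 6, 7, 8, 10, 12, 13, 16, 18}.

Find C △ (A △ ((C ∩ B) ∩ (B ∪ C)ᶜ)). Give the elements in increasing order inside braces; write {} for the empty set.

C ∩ B = {5, 12, 16, 18}
B ∪ C = {3, 5, 6, 7, 8, 9, 10, 11, 12, 13, 14, 16, 18}
(B ∪ C)ᶜ = {2, 4, 15, 17}
(C ∩ B) ∩ (B ∪ C)ᶜ = {}
A △ ((C ∩ B) ∩ (B ∪ C)ᶜ) = {2, 4, 5, 7, 8, 9, 12, 18}
C △ (A △ ((C ∩ B) ∩ (B ∪ C)ᶜ)) = {2, 3, 4, 6, 9, 10, 13, 16}

{2, 3, 4, 6, 9, 10, 13, 16}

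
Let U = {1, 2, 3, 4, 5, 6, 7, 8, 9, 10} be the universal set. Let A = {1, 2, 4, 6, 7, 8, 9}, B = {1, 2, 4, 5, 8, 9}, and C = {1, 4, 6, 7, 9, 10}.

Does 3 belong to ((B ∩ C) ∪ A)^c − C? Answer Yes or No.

3 ∉ B and 3 ∉ C, so 3 ∉ B ∩ C
3 ∉ (B ∩ C) and 3 ∉ A, so 3 ∉ (B ∩ C) ∪ A
3 ∈ ((B ∩ C) ∪ A)^c since 3 ∉ ((B ∩ C) ∪ A)
3 ∈ ((B ∩ C) ∪ A)^c and 3 ∉ C, so 3 ∈ ((B ∩ C) ∪ A)^c − C

Yes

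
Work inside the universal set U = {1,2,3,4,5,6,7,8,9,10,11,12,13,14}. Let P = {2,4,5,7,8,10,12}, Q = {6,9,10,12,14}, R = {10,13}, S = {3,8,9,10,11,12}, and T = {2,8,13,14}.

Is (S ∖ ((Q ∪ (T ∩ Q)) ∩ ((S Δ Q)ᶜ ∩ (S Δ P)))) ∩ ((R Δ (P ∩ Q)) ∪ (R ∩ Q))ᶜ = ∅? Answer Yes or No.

No

T ∩ Q = {14}
Q ∪ (T ∩ Q) = {6,9,10,12,14}
S Δ Q = {3,6,8,11,14}
(S Δ Q)ᶜ = {1,2,4,5,7,9,10,12,13}
S Δ P = {2,3,4,5,7,9,11}
(S Δ Q)ᶜ ∩ (S Δ P) = {2,4,5,7,9}
(Q ∪ (T ∩ Q)) ∩ ((S Δ Q)ᶜ ∩ (S Δ P)) = {9}
S ∖ ((Q ∪ (T ∩ Q)) ∩ ((S Δ Q)ᶜ ∩ (S Δ P))) = {3,8,10,11,12}
P ∩ Q = {10,12}
R Δ (P ∩ Q) = {12,13}
R ∩ Q = {10}
(R Δ (P ∩ Q)) ∪ (R ∩ Q) = {10,12,13}
((R Δ (P ∩ Q)) ∪ (R ∩ Q))ᶜ = {1,2,3,4,5,6,7,8,9,11,14}
3 lies in both, so they are not disjoint.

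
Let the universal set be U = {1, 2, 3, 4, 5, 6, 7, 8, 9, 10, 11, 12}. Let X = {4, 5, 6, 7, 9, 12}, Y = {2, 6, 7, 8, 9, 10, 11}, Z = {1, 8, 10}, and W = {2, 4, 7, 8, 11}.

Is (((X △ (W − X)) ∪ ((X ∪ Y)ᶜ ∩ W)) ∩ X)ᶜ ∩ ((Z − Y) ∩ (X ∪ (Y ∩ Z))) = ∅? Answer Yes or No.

W − X = {2, 8, 11}
X △ (W − X) = {2, 4, 5, 6, 7, 8, 9, 11, 12}
X ∪ Y = {2, 4, 5, 6, 7, 8, 9, 10, 11, 12}
(X ∪ Y)ᶜ = {1, 3}
(X ∪ Y)ᶜ ∩ W = {}
(X △ (W − X)) ∪ ((X ∪ Y)ᶜ ∩ W) = {2, 4, 5, 6, 7, 8, 9, 11, 12}
((X △ (W − X)) ∪ ((X ∪ Y)ᶜ ∩ W)) ∩ X = {4, 5, 6, 7, 9, 12}
(((X △ (W − X)) ∪ ((X ∪ Y)ᶜ ∩ W)) ∩ X)ᶜ = {1, 2, 3, 8, 10, 11}
Z − Y = {1}
Y ∩ Z = {8, 10}
X ∪ (Y ∩ Z) = {4, 5, 6, 7, 8, 9, 10, 12}
(Z − Y) ∩ (X ∪ (Y ∩ Z)) = {}
{1, 2, 3, 8, 10, 11} and {} share no elements.

Yes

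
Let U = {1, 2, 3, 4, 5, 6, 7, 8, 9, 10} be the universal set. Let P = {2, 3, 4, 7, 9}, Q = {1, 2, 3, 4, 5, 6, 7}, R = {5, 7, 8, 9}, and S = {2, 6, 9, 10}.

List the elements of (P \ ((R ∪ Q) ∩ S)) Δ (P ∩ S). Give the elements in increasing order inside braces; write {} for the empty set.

R ∪ Q = {1, 2, 3, 4, 5, 6, 7, 8, 9}
(R ∪ Q) ∩ S = {2, 6, 9}
P \ ((R ∪ Q) ∩ S) = {3, 4, 7}
P ∩ S = {2, 9}
(P \ ((R ∪ Q) ∩ S)) Δ (P ∩ S) = {2, 3, 4, 7, 9}

{2, 3, 4, 7, 9}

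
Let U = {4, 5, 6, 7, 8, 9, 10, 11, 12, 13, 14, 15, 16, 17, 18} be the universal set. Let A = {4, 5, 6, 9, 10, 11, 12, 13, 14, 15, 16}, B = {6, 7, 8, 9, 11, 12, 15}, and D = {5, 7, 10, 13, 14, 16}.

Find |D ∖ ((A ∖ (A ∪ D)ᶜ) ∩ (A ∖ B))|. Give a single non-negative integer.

A ∪ D = {4, 5, 6, 7, 9, 10, 11, 12, 13, 14, 15, 16}
(A ∪ D)ᶜ = {8, 17, 18}
A ∖ (A ∪ D)ᶜ = {4, 5, 6, 9, 10, 11, 12, 13, 14, 15, 16}
A ∖ B = {4, 5, 10, 13, 14, 16}
(A ∖ (A ∪ D)ᶜ) ∩ (A ∖ B) = {4, 5, 10, 13, 14, 16}
D ∖ ((A ∖ (A ∪ D)ᶜ) ∩ (A ∖ B)) = {7}
|D ∖ ((A ∖ (A ∪ D)ᶜ) ∩ (A ∖ B))| = 1

1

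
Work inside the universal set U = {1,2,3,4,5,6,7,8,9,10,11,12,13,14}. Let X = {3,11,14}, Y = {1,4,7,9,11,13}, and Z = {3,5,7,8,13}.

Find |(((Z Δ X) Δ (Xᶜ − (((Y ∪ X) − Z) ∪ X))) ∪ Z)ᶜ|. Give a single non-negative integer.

3

Z Δ X = {5,7,8,11,13,14}
Xᶜ = {1,2,4,5,6,7,8,9,10,12,13}
Y ∪ X = {1,3,4,7,9,11,13,14}
(Y ∪ X) − Z = {1,4,9,11,14}
((Y ∪ X) − Z) ∪ X = {1,3,4,9,11,14}
Xᶜ − (((Y ∪ X) − Z) ∪ X) = {2,5,6,7,8,10,12,13}
(Z Δ X) Δ (Xᶜ − (((Y ∪ X) − Z) ∪ X)) = {2,6,10,11,12,14}
((Z Δ X) Δ (Xᶜ − (((Y ∪ X) − Z) ∪ X))) ∪ Z = {2,3,5,6,7,8,10,11,12,13,14}
(((Z Δ X) Δ (Xᶜ − (((Y ∪ X) − Z) ∪ X))) ∪ Z)ᶜ = {1,4,9}
|(((Z Δ X) Δ (Xᶜ − (((Y ∪ X) − Z) ∪ X))) ∪ Z)ᶜ| = 3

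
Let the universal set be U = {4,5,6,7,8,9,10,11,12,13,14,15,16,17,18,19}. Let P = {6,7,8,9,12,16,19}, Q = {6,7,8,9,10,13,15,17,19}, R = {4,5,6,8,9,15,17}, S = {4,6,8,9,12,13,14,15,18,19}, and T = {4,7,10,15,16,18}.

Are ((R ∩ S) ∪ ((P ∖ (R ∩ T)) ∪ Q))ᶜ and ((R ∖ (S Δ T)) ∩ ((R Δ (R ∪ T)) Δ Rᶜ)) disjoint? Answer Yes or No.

Yes

R ∩ S = {4,6,8,9,15}
R ∩ T = {4,15}
P ∖ (R ∩ T) = {6,7,8,9,12,16,19}
(P ∖ (R ∩ T)) ∪ Q = {6,7,8,9,10,12,13,15,16,17,19}
(R ∩ S) ∪ ((P ∖ (R ∩ T)) ∪ Q) = {4,6,7,8,9,10,12,13,15,16,17,19}
((R ∩ S) ∪ ((P ∖ (R ∩ T)) ∪ Q))ᶜ = {5,11,14,18}
S Δ T = {6,7,8,9,10,12,13,14,16,19}
R ∖ (S Δ T) = {4,5,15,17}
R ∪ T = {4,5,6,7,8,9,10,15,16,17,18}
R Δ (R ∪ T) = {7,10,16,18}
Rᶜ = {7,10,11,12,13,14,16,18,19}
(R Δ (R ∪ T)) Δ Rᶜ = {11,12,13,14,19}
(R ∖ (S Δ T)) ∩ ((R Δ (R ∪ T)) Δ Rᶜ) = {}
{5,11,14,18} and {} share no elements.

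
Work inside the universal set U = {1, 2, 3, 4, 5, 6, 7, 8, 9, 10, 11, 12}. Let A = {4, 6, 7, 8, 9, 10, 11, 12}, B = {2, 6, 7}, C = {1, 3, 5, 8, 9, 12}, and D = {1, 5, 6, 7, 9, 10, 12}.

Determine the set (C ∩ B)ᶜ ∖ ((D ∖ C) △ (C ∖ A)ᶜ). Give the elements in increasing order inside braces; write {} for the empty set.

{1, 3, 5, 6, 7, 10}

C ∩ B = {}
(C ∩ B)ᶜ = {1, 2, 3, 4, 5, 6, 7, 8, 9, 10, 11, 12}
D ∖ C = {6, 7, 10}
C ∖ A = {1, 3, 5}
(C ∖ A)ᶜ = {2, 4, 6, 7, 8, 9, 10, 11, 12}
(D ∖ C) △ (C ∖ A)ᶜ = {2, 4, 8, 9, 11, 12}
(C ∩ B)ᶜ ∖ ((D ∖ C) △ (C ∖ A)ᶜ) = {1, 3, 5, 6, 7, 10}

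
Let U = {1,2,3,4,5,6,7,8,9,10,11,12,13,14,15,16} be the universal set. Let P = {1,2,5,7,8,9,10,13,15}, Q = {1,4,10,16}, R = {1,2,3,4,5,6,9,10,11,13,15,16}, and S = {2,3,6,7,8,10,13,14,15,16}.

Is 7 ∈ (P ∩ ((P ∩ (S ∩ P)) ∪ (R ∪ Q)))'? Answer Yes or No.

7 ∈ S and 7 ∈ P, so 7 ∈ S ∩ P
7 ∈ P and 7 ∈ (S ∩ P), so 7 ∈ P ∩ (S ∩ P)
7 ∉ R and 7 ∉ Q, so 7 ∉ R ∪ Q
7 ∈ (P ∩ (S ∩ P)) and 7 ∉ (R ∪ Q), so 7 ∈ (P ∩ (S ∩ P)) ∪ (R ∪ Q)
7 ∈ P and 7 ∈ ((P ∩ (S ∩ P)) ∪ (R ∪ Q)), so 7 ∈ P ∩ ((P ∩ (S ∩ P)) ∪ (R ∪ Q))
7 ∉ (P ∩ ((P ∩ (S ∩ P)) ∪ (R ∪ Q)))' since 7 ∈ (P ∩ ((P ∩ (S ∩ P)) ∪ (R ∪ Q)))

No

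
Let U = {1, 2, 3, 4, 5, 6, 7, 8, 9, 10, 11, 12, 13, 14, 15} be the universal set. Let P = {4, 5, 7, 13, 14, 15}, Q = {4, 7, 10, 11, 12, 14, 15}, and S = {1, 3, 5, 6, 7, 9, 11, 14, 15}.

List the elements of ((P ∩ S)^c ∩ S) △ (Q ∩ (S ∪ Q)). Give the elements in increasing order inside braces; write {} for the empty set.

P ∩ S = {5, 7, 14, 15}
(P ∩ S)^c = {1, 2, 3, 4, 6, 8, 9, 10, 11, 12, 13}
(P ∩ S)^c ∩ S = {1, 3, 6, 9, 11}
S ∪ Q = {1, 3, 4, 5, 6, 7, 9, 10, 11, 12, 14, 15}
Q ∩ (S ∪ Q) = {4, 7, 10, 11, 12, 14, 15}
((P ∩ S)^c ∩ S) △ (Q ∩ (S ∪ Q)) = {1, 3, 4, 6, 7, 9, 10, 12, 14, 15}

{1, 3, 4, 6, 7, 9, 10, 12, 14, 15}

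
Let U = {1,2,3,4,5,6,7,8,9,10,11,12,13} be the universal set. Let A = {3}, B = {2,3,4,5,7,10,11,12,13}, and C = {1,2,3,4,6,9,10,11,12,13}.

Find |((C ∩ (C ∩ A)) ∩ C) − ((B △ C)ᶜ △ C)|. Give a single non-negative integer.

C ∩ A = {3}
C ∩ (C ∩ A) = {3}
(C ∩ (C ∩ A)) ∩ C = {3}
B △ C = {1,5,6,7,9}
(B △ C)ᶜ = {2,3,4,8,10,11,12,13}
(B △ C)ᶜ △ C = {1,6,8,9}
((C ∩ (C ∩ A)) ∩ C) − ((B △ C)ᶜ △ C) = {3}
|((C ∩ (C ∩ A)) ∩ C) − ((B △ C)ᶜ △ C)| = 1

1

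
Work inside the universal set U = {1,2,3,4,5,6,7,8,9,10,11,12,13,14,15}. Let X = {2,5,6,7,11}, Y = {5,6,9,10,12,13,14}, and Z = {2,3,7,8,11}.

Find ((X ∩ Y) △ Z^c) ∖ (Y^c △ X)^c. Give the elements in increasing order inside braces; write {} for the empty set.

X ∩ Y = {5,6}
Z^c = {1,4,5,6,9,10,12,13,14,15}
(X ∩ Y) △ Z^c = {1,4,9,10,12,13,14,15}
Y^c = {1,2,3,4,7,8,11,15}
Y^c △ X = {1,3,4,5,6,8,15}
(Y^c △ X)^c = {2,7,9,10,11,12,13,14}
((X ∩ Y) △ Z^c) ∖ (Y^c △ X)^c = {1,4,15}

{1,4,15}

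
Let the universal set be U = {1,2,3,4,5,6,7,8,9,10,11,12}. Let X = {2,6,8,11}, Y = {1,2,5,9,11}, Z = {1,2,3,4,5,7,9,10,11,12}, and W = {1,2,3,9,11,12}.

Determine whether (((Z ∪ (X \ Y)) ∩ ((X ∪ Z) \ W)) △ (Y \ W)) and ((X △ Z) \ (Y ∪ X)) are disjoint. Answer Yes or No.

X \ Y = {6,8}
Z ∪ (X \ Y) = {1,2,3,4,5,6,7,8,9,10,11,12}
X ∪ Z = {1,2,3,4,5,6,7,8,9,10,11,12}
(X ∪ Z) \ W = {4,5,6,7,8,10}
(Z ∪ (X \ Y)) ∩ ((X ∪ Z) \ W) = {4,5,6,7,8,10}
Y \ W = {5}
((Z ∪ (X \ Y)) ∩ ((X ∪ Z) \ W)) △ (Y \ W) = {4,6,7,8,10}
X △ Z = {1,3,4,5,6,7,8,9,10,12}
Y ∪ X = {1,2,5,6,8,9,11}
(X △ Z) \ (Y ∪ X) = {3,4,7,10,12}
4 lies in both, so they are not disjoint.

No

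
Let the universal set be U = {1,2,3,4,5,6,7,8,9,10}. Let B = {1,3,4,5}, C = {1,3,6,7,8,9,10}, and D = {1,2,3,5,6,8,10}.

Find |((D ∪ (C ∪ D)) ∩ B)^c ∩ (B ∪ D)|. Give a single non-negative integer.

5

C ∪ D = {1,2,3,5,6,7,8,9,10}
D ∪ (C ∪ D) = {1,2,3,5,6,7,8,9,10}
(D ∪ (C ∪ D)) ∩ B = {1,3,5}
((D ∪ (C ∪ D)) ∩ B)^c = {2,4,6,7,8,9,10}
B ∪ D = {1,2,3,4,5,6,8,10}
((D ∪ (C ∪ D)) ∩ B)^c ∩ (B ∪ D) = {2,4,6,8,10}
|((D ∪ (C ∪ D)) ∩ B)^c ∩ (B ∪ D)| = 5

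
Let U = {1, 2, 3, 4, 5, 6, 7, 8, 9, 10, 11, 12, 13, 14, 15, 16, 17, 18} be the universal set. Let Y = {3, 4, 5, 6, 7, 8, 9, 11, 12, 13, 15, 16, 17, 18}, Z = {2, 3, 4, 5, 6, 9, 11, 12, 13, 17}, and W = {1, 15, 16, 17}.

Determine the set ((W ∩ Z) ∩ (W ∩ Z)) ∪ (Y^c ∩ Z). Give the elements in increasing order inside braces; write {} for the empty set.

{2, 17}

W ∩ Z = {17}
(W ∩ Z) ∩ (W ∩ Z) = {17}
Y^c = {1, 2, 10, 14}
Y^c ∩ Z = {2}
((W ∩ Z) ∩ (W ∩ Z)) ∪ (Y^c ∩ Z) = {2, 17}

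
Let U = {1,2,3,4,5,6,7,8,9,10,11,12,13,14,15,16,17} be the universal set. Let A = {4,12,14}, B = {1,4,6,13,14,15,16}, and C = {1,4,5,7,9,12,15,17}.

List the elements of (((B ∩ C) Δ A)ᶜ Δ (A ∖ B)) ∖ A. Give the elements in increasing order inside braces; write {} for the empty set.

{2,3,5,6,7,8,9,10,11,13,16,17}

B ∩ C = {1,4,15}
(B ∩ C) Δ A = {1,12,14,15}
((B ∩ C) Δ A)ᶜ = {2,3,4,5,6,7,8,9,10,11,13,16,17}
A ∖ B = {12}
((B ∩ C) Δ A)ᶜ Δ (A ∖ B) = {2,3,4,5,6,7,8,9,10,11,12,13,16,17}
(((B ∩ C) Δ A)ᶜ Δ (A ∖ B)) ∖ A = {2,3,5,6,7,8,9,10,11,13,16,17}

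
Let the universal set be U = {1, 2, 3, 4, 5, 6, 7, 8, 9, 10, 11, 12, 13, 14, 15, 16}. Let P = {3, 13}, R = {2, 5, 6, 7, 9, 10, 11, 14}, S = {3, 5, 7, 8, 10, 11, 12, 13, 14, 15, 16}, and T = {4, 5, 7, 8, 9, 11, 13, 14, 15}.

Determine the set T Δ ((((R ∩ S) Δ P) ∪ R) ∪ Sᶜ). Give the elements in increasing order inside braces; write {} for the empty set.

R ∩ S = {5, 7, 10, 11, 14}
(R ∩ S) Δ P = {3, 5, 7, 10, 11, 13, 14}
((R ∩ S) Δ P) ∪ R = {2, 3, 5, 6, 7, 9, 10, 11, 13, 14}
Sᶜ = {1, 2, 4, 6, 9}
(((R ∩ S) Δ P) ∪ R) ∪ Sᶜ = {1, 2, 3, 4, 5, 6, 7, 9, 10, 11, 13, 14}
T Δ ((((R ∩ S) Δ P) ∪ R) ∪ Sᶜ) = {1, 2, 3, 6, 8, 10, 15}

{1, 2, 3, 6, 8, 10, 15}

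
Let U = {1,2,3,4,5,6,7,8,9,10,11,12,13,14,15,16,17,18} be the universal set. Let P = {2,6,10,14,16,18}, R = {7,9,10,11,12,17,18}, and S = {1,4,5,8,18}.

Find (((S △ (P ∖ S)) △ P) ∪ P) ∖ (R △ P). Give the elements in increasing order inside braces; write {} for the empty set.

{1,4,5,8,10,18}

P ∖ S = {2,6,10,14,16}
S △ (P ∖ S) = {1,2,4,5,6,8,10,14,16,18}
(S △ (P ∖ S)) △ P = {1,4,5,8}
((S △ (P ∖ S)) △ P) ∪ P = {1,2,4,5,6,8,10,14,16,18}
R △ P = {2,6,7,9,11,12,14,16,17}
(((S △ (P ∖ S)) △ P) ∪ P) ∖ (R △ P) = {1,4,5,8,10,18}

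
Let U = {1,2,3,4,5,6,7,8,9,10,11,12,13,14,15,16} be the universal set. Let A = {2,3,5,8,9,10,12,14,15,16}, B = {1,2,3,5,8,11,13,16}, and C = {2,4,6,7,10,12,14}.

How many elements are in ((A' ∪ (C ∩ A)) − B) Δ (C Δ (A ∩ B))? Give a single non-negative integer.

A' = {1,4,6,7,11,13}
C ∩ A = {2,10,12,14}
A' ∪ (C ∩ A) = {1,2,4,6,7,10,11,12,13,14}
(A' ∪ (C ∩ A)) − B = {4,6,7,10,12,14}
A ∩ B = {2,3,5,8,16}
C Δ (A ∩ B) = {3,4,5,6,7,8,10,12,14,16}
((A' ∪ (C ∩ A)) − B) Δ (C Δ (A ∩ B)) = {3,5,8,16}
|((A' ∪ (C ∩ A)) − B) Δ (C Δ (A ∩ B))| = 4

4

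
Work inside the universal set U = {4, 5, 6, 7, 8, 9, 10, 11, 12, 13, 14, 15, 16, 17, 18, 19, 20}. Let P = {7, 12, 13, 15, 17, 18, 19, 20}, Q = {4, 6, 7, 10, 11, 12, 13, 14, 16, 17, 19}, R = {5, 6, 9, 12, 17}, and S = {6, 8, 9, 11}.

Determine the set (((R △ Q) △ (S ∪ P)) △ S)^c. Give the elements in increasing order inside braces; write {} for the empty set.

{6, 7, 8, 13, 19}

R △ Q = {4, 5, 7, 9, 10, 11, 13, 14, 16, 19}
S ∪ P = {6, 7, 8, 9, 11, 12, 13, 15, 17, 18, 19, 20}
(R △ Q) △ (S ∪ P) = {4, 5, 6, 8, 10, 12, 14, 15, 16, 17, 18, 20}
((R △ Q) △ (S ∪ P)) △ S = {4, 5, 9, 10, 11, 12, 14, 15, 16, 17, 18, 20}
(((R △ Q) △ (S ∪ P)) △ S)^c = {6, 7, 8, 13, 19}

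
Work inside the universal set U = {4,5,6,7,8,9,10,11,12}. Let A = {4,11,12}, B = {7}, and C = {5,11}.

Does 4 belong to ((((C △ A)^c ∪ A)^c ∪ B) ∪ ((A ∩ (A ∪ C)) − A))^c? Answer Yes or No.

4 ∉ C and 4 ∈ A, so 4 ∈ C △ A
4 ∉ (C △ A)^c since 4 ∈ (C △ A)
4 ∉ (C △ A)^c and 4 ∈ A, so 4 ∈ (C △ A)^c ∪ A
4 ∉ ((C △ A)^c ∪ A)^c since 4 ∈ ((C △ A)^c ∪ A)
4 ∉ ((C △ A)^c ∪ A)^c and 4 ∉ B, so 4 ∉ ((C △ A)^c ∪ A)^c ∪ B
4 ∈ A and 4 ∉ C, so 4 ∈ A ∪ C
4 ∈ A and 4 ∈ (A ∪ C), so 4 ∈ A ∩ (A ∪ C)
4 ∈ (A ∩ (A ∪ C)) and 4 ∈ A, so 4 ∉ (A ∩ (A ∪ C)) − A
4 ∉ (((C △ A)^c ∪ A)^c ∪ B) and 4 ∉ ((A ∩ (A ∪ C)) − A), so 4 ∉ (((C △ A)^c ∪ A)^c ∪ B) ∪ ((A ∩ (A ∪ C)) − A)
4 ∈ ((((C △ A)^c ∪ A)^c ∪ B) ∪ ((A ∩ (A ∪ C)) − A))^c since 4 ∉ ((((C △ A)^c ∪ A)^c ∪ B) ∪ ((A ∩ (A ∪ C)) − A))

Yes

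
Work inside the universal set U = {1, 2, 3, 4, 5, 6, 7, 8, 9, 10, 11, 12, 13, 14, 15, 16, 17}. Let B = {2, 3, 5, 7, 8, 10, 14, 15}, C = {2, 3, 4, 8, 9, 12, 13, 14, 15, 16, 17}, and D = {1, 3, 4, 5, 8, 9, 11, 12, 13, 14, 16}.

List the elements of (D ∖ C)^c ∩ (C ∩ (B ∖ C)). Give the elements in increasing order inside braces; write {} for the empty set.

{}

D ∖ C = {1, 5, 11}
(D ∖ C)^c = {2, 3, 4, 6, 7, 8, 9, 10, 12, 13, 14, 15, 16, 17}
B ∖ C = {5, 7, 10}
C ∩ (B ∖ C) = {}
(D ∖ C)^c ∩ (C ∩ (B ∖ C)) = {}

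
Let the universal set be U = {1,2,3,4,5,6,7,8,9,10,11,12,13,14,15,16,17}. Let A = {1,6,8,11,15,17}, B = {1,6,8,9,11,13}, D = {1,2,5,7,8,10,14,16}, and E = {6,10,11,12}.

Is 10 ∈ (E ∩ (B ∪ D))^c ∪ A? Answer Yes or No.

No

10 ∉ B and 10 ∈ D, so 10 ∈ B ∪ D
10 ∈ E and 10 ∈ (B ∪ D), so 10 ∈ E ∩ (B ∪ D)
10 ∉ (E ∩ (B ∪ D))^c since 10 ∈ (E ∩ (B ∪ D))
10 ∉ (E ∩ (B ∪ D))^c and 10 ∉ A, so 10 ∉ (E ∩ (B ∪ D))^c ∪ A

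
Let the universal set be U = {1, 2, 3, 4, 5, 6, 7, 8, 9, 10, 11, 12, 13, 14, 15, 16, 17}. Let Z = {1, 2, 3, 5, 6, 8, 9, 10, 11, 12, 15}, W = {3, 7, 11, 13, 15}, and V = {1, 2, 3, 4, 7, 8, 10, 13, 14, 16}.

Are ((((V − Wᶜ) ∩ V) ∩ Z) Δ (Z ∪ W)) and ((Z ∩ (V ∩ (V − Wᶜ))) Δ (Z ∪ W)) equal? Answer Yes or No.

Wᶜ = {1, 2, 4, 5, 6, 8, 9, 10, 12, 14, 16, 17}
V − Wᶜ = {3, 7, 13}
(V − Wᶜ) ∩ V = {3, 7, 13}
((V − Wᶜ) ∩ V) ∩ Z = {3}
Z ∪ W = {1, 2, 3, 5, 6, 7, 8, 9, 10, 11, 12, 13, 15}
(((V − Wᶜ) ∩ V) ∩ Z) Δ (Z ∪ W) = {1, 2, 5, 6, 7, 8, 9, 10, 11, 12, 13, 15}
V ∩ (V − Wᶜ) = {3, 7, 13}
Z ∩ (V ∩ (V − Wᶜ)) = {3}
(Z ∩ (V ∩ (V − Wᶜ))) Δ (Z ∪ W) = {1, 2, 5, 6, 7, 8, 9, 10, 11, 12, 13, 15}
Both equal {1, 2, 5, 6, 7, 8, 9, 10, 11, 12, 13, 15}, so (((V − Wᶜ) ∩ V) ∩ Z) Δ (Z ∪ W) = (Z ∩ (V ∩ (V − Wᶜ))) Δ (Z ∪ W).

Yes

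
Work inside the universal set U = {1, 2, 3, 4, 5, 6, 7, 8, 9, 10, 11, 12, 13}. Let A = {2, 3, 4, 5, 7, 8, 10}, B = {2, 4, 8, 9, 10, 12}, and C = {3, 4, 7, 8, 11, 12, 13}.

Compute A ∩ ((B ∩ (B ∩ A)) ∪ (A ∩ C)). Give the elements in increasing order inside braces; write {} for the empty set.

B ∩ A = {2, 4, 8, 10}
B ∩ (B ∩ A) = {2, 4, 8, 10}
A ∩ C = {3, 4, 7, 8}
(B ∩ (B ∩ A)) ∪ (A ∩ C) = {2, 3, 4, 7, 8, 10}
A ∩ ((B ∩ (B ∩ A)) ∪ (A ∩ C)) = {2, 3, 4, 7, 8, 10}

{2, 3, 4, 7, 8, 10}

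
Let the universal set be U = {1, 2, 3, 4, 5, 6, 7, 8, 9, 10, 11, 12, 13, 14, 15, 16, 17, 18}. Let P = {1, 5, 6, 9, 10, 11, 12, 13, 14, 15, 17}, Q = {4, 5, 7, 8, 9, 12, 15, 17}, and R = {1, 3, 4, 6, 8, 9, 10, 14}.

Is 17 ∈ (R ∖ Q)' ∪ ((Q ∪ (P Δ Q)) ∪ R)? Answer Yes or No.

17 ∉ R and 17 ∈ Q, so 17 ∉ R ∖ Q
17 ∈ (R ∖ Q)' since 17 ∉ (R ∖ Q)
17 ∈ P and 17 ∈ Q, so 17 ∉ P Δ Q
17 ∈ Q and 17 ∉ (P Δ Q), so 17 ∈ Q ∪ (P Δ Q)
17 ∈ (Q ∪ (P Δ Q)) and 17 ∉ R, so 17 ∈ (Q ∪ (P Δ Q)) ∪ R
17 ∈ (R ∖ Q)' and 17 ∈ ((Q ∪ (P Δ Q)) ∪ R), so 17 ∈ (R ∖ Q)' ∪ ((Q ∪ (P Δ Q)) ∪ R)

Yes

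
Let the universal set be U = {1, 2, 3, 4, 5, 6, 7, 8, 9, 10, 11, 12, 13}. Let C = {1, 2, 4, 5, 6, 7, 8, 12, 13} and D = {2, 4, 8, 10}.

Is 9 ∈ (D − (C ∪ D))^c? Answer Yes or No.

9 ∉ C and 9 ∉ D, so 9 ∉ C ∪ D
9 ∉ D and 9 ∉ (C ∪ D), so 9 ∉ D − (C ∪ D)
9 ∈ (D − (C ∪ D))^c since 9 ∉ (D − (C ∪ D))

Yes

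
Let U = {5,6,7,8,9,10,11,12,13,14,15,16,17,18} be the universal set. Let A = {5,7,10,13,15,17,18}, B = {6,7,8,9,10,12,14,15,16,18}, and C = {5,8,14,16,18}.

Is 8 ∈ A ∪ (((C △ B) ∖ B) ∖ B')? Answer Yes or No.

8 ∈ C and 8 ∈ B, so 8 ∉ C △ B
8 ∉ (C △ B) and 8 ∈ B, so 8 ∉ (C △ B) ∖ B
8 ∈ B, so 8 ∉ B'
8 ∉ ((C △ B) ∖ B) and 8 ∉ B', so 8 ∉ ((C △ B) ∖ B) ∖ B'
8 ∉ A and 8 ∉ (((C △ B) ∖ B) ∖ B'), so 8 ∉ A ∪ (((C △ B) ∖ B) ∖ B')

No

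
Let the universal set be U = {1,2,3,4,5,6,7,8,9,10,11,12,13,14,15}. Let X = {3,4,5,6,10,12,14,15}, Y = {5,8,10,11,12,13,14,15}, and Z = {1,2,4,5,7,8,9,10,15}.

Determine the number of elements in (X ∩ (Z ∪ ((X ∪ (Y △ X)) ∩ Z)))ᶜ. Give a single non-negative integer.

Y △ X = {3,4,6,8,11,13}
X ∪ (Y △ X) = {3,4,5,6,8,10,11,12,13,14,15}
(X ∪ (Y △ X)) ∩ Z = {4,5,8,10,15}
Z ∪ ((X ∪ (Y △ X)) ∩ Z) = {1,2,4,5,7,8,9,10,15}
X ∩ (Z ∪ ((X ∪ (Y △ X)) ∩ Z)) = {4,5,10,15}
(X ∩ (Z ∪ ((X ∪ (Y △ X)) ∩ Z)))ᶜ = {1,2,3,6,7,8,9,11,12,13,14}
|(X ∩ (Z ∪ ((X ∪ (Y △ X)) ∩ Z)))ᶜ| = 11

11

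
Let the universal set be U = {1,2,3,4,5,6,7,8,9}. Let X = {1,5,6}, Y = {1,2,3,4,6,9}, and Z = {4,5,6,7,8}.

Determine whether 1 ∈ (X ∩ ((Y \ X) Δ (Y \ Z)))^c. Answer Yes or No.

No

1 ∈ Y and 1 ∈ X, so 1 ∉ Y \ X
1 ∈ Y and 1 ∉ Z, so 1 ∈ Y \ Z
1 ∉ (Y \ X) and 1 ∈ (Y \ Z), so 1 ∈ (Y \ X) Δ (Y \ Z)
1 ∈ X and 1 ∈ ((Y \ X) Δ (Y \ Z)), so 1 ∈ X ∩ ((Y \ X) Δ (Y \ Z))
1 ∉ (X ∩ ((Y \ X) Δ (Y \ Z)))^c since 1 ∈ (X ∩ ((Y \ X) Δ (Y \ Z)))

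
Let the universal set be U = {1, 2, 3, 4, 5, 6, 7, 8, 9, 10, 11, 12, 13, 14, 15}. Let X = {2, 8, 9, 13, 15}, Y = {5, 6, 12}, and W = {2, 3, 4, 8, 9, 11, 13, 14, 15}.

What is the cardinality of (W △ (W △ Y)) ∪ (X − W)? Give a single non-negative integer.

3

W △ Y = {2, 3, 4, 5, 6, 8, 9, 11, 12, 13, 14, 15}
W △ (W △ Y) = {5, 6, 12}
X − W = {}
(W △ (W △ Y)) ∪ (X − W) = {5, 6, 12}
|(W △ (W △ Y)) ∪ (X − W)| = 3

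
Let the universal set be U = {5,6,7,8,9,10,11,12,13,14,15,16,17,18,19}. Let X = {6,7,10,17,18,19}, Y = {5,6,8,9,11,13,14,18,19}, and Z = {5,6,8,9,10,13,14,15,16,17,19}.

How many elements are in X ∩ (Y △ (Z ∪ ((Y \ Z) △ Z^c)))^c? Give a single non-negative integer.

2

Y \ Z = {11,18}
Z^c = {7,11,12,18}
(Y \ Z) △ Z^c = {7,12}
Z ∪ ((Y \ Z) △ Z^c) = {5,6,7,8,9,10,12,13,14,15,16,17,19}
Y △ (Z ∪ ((Y \ Z) △ Z^c)) = {7,10,11,12,15,16,17,18}
(Y △ (Z ∪ ((Y \ Z) △ Z^c)))^c = {5,6,8,9,13,14,19}
X ∩ (Y △ (Z ∪ ((Y \ Z) △ Z^c)))^c = {6,19}
|X ∩ (Y △ (Z ∪ ((Y \ Z) △ Z^c)))^c| = 2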